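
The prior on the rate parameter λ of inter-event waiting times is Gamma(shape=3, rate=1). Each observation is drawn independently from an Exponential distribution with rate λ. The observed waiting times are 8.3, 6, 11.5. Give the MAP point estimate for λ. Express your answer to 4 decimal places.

λ̂_MAP = 0.1866

The Exponential(rate=λ) likelihood is ∝ λ^n e^(−λΣtᵢ). Here n = 3 and Σtᵢ = 8.3 + 6 + 11.5 = 25.8.
Posterior ∝ λ^2e^(−1λ) · λ^3e^(−25.8λ) = λ^5e^(−26.8λ), i.e. Gamma(6, 26.8).
Mode = (a−1)/b = 5/26.8 ≈ 0.1866.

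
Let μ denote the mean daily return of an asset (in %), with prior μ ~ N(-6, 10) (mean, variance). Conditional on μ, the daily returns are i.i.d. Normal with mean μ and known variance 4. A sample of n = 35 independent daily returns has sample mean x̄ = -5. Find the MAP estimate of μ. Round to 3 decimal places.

n = 35, x̄ = -5.
For a Normal prior and Normal likelihood with known variance, the posterior is Normal; its mode equals its mean, the precision-weighted average.
Prior precision 1/σ₀² = 1/10 = 0.1; data precision n/σ² = 35/4 = 8.75.
μ̂ = (0.1·(-6) + 8.75·(-5)) / (0.1 + 8.75) = (-44.35)/8.85 = -887/177 ≈ -5.011.

μ̂_MAP = -5.011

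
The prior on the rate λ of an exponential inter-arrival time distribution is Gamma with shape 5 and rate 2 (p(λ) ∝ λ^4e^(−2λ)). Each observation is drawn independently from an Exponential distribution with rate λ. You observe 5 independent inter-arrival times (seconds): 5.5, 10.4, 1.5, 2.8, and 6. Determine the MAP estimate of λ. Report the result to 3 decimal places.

The Exponential(rate=λ) likelihood is ∝ λ^n e^(−λΣtᵢ). Here n = 5 and Σtᵢ = 5.5 + 10.4 + 1.5 + 2.8 + 6 = 26.2.
Posterior ∝ λ^4e^(−2λ) · λ^5e^(−26.2λ) = λ^9e^(−28.2λ), i.e. Gamma(10, 28.2).
Mode = (a−1)/b = 9/28.2 ≈ 0.319.

λ̂_MAP = 0.319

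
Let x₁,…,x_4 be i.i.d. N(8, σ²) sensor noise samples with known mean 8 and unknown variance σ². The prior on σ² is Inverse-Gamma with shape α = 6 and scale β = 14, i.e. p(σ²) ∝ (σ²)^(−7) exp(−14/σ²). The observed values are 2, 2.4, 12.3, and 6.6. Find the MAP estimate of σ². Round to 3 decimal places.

Sum of squared deviations about the known mean: SS = (2−8)² + (2.4−8)² + (12.3−8)² + (6.6−8)² = 87.81.
The Normal likelihood contributes (σ²)^(−n/2) exp(−SS/(2σ²)), so the posterior is Inverse-Gamma(α + n/2, β + SS/2) = Inverse-Gamma(8, 57.905).
The mode of Inverse-Gamma(a, b) is b/(a+1) = 57.905/9 ≈ 6.434.

σ̂²_MAP = 6.434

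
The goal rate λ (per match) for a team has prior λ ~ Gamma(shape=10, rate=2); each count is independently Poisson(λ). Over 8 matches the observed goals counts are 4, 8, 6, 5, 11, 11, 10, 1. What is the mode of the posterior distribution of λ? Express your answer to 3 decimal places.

Σxᵢ = 4+8+6+5+11+11+10+1 = 56, with n = 8.
Posterior ∝ λ^9e^(−2λ) · λ^56e^(−8λ) = λ^65e^(−10λ), i.e. Gamma(shape=66, rate=10).
The mode of a Gamma(a, b) with a ≥ 1 (shape–rate) is (a−1)/b = 65/10 ≈ 6.500.

λ̂_MAP = 6.500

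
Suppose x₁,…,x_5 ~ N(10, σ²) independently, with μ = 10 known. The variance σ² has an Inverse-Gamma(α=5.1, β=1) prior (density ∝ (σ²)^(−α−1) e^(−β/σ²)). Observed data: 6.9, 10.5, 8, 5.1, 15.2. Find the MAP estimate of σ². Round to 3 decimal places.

σ̂²_MAP = 3.890

Sum of squared deviations about the known mean: SS = (6.9−10)² + (10.5−10)² + (8−10)² + (5.1−10)² + (15.2−10)² = 64.91.
The Normal likelihood contributes (σ²)^(−n/2) exp(−SS/(2σ²)), so the posterior is Inverse-Gamma(α + n/2, β + SS/2) = Inverse-Gamma(7.6, 33.455).
The mode of Inverse-Gamma(a, b) is b/(a+1) = 33.455/8.6 ≈ 3.890.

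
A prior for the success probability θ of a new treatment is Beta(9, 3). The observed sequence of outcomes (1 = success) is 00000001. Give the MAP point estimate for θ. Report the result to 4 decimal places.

θ̂_MAP = 0.5000

Prior: Beta(9, 3).
Data: 1 success in 8 trials (from the sequence). The binomial likelihood contributes θ(1−θ)^7, so the posterior is Beta(9+1, 3+7) = Beta(10, 10).
For Beta(a, b) with a, b > 1 the mode is (a−1)/(a+b−2) = 9/18 ≈ 0.5000.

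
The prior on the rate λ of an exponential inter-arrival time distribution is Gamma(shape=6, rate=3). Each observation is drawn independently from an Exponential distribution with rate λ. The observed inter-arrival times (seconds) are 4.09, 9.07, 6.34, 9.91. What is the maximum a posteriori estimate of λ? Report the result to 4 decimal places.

The Exponential(rate=λ) likelihood is ∝ λ^n e^(−λΣtᵢ). Here n = 4 and Σtᵢ = 4.09 + 9.07 + 6.34 + 9.91 = 29.41.
Posterior ∝ λ^5e^(−3λ) · λ^4e^(−29.41λ) = λ^9e^(−32.41λ), i.e. Gamma(10, 32.41).
Mode = (a−1)/b = 9/32.41 ≈ 0.2777.

λ̂_MAP = 0.2777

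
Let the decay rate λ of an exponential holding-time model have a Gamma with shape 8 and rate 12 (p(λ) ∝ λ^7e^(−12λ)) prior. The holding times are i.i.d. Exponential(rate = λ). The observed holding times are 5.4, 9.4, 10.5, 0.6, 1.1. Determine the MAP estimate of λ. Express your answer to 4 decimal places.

The Exponential(rate=λ) likelihood is ∝ λ^n e^(−λΣtᵢ). Here n = 5 and Σtᵢ = 5.4 + 9.4 + 10.5 + 0.6 + 1.1 = 27.
Posterior ∝ λ^7e^(−12λ) · λ^5e^(−27λ) = λ^12e^(−39λ), i.e. Gamma(13, 39).
Mode = (a−1)/b = 12/39 ≈ 0.3077.

λ̂_MAP = 0.3077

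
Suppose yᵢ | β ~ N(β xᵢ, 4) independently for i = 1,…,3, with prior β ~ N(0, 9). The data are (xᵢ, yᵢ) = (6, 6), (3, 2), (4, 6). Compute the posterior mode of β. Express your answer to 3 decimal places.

β̂_MAP = 1.074

log p(β | y) = −Σ(yᵢ − βxᵢ)²/(2·4) − β²/(2·9) + const.
Setting the derivative to zero: Σxᵢ(yᵢ − βxᵢ)/4 − β/9 = 0, so β = Σxᵢyᵢ / (Σxᵢ² + σ²/τ²).
Σxᵢyᵢ = 6·6 + 3·2 + 4·6 = 66; Σxᵢ² = 61; σ²/τ² = 4/9.
β̂_MAP = 66 / (61 + 4/9) = 66/(553/9) = 594/553 ≈ 1.074.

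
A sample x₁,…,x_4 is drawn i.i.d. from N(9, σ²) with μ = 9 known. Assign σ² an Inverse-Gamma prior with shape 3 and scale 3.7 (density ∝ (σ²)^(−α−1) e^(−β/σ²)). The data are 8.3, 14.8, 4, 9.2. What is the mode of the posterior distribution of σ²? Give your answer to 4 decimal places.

σ̂²_MAP = 5.5475

Sum of squared deviations about the known mean: SS = (8.3−9)² + (14.8−9)² + (4−9)² + (9.2−9)² = 59.17.
The Normal likelihood contributes (σ²)^(−n/2) exp(−SS/(2σ²)), so the posterior is Inverse-Gamma(α + n/2, β + SS/2) = Inverse-Gamma(5, 33.285).
The mode of Inverse-Gamma(a, b) is b/(a+1) = 33.285/6 ≈ 5.5475.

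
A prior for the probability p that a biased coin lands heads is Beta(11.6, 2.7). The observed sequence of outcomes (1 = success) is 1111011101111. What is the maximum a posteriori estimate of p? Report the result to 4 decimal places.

p̂_MAP = 0.8538

Prior: Beta(11.6, 2.7).
Data: 11 successes in 13 trials (from the sequence). The binomial likelihood contributes p^11(1−p)^2, so the posterior is Beta(11.6+11, 2.7+2) = Beta(22.6, 4.7).
For Beta(a, b) with a, b > 1 the mode is (a−1)/(a+b−2) = 21.6/25.3 ≈ 0.8538.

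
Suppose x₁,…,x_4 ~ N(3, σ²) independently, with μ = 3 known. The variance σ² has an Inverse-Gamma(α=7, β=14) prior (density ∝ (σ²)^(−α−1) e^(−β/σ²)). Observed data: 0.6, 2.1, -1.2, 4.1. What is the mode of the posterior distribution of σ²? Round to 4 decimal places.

σ̂²_MAP = 2.6710

Sum of squared deviations about the known mean: SS = (0.6−3)² + (2.1−3)² + (-1.2−3)² + (4.1−3)² = 25.42.
The Normal likelihood contributes (σ²)^(−n/2) exp(−SS/(2σ²)), so the posterior is Inverse-Gamma(α + n/2, β + SS/2) = Inverse-Gamma(9, 26.71).
The mode of Inverse-Gamma(a, b) is b/(a+1) = 26.71/10 ≈ 2.6710.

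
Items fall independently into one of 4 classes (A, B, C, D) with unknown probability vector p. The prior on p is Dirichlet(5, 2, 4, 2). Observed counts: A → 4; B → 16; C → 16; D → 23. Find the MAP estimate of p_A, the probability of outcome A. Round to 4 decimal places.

MAP estimate of p_A = 0.1176

The posterior is Dirichlet(αᵢ + nᵢ) = Dirichlet(9, 18, 20, 25).
For a Dirichlet(a₁,…,a_K) with all aᵢ > 1, the mode has j-th component (aⱼ − 1)/(Σaᵢ − K).
Here Σaᵢ = 72 and K = 4, so p_A = (9 − 1)/(72 − 4) = 8/68 ≈ 0.1176.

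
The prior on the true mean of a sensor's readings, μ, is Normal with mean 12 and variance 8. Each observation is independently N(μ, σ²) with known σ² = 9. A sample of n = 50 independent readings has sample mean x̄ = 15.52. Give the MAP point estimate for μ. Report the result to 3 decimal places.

μ̂_MAP = 15.443

n = 50, x̄ = 15.52.
For a Normal prior and Normal likelihood with known variance, the posterior is Normal; its mode equals its mean, the precision-weighted average.
Prior precision 1/σ₀² = 1/8 = 0.125; data precision n/σ² = 50/9.
μ̂ = (0.125·12 + (50/9)·15.52) / (0.125 + 50/9) = (1579/18)/(409/72) = 6316/409 ≈ 15.443.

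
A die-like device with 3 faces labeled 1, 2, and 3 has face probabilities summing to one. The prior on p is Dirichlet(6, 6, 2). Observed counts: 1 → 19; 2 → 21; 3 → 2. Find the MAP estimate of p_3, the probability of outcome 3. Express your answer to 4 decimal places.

The posterior is Dirichlet(αᵢ + nᵢ) = Dirichlet(25, 27, 4).
For a Dirichlet(a₁,…,a_K) with all aᵢ > 1, the mode has j-th component (aⱼ − 1)/(Σaᵢ − K).
Here Σaᵢ = 56 and K = 3, so p_3 = (4 − 1)/(56 − 3) = 3/53 ≈ 0.0566.

MAP estimate: 0.0566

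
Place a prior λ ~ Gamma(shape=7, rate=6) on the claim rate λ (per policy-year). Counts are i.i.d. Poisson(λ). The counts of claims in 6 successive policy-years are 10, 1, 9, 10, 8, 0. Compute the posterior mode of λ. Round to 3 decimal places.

λ̂_MAP = 3.667

Σxᵢ = 10+1+9+10+8+0 = 38, with n = 6.
Posterior ∝ λ^6e^(−6λ) · λ^38e^(−6λ) = λ^44e^(−12λ), i.e. Gamma(shape=45, rate=12).
The mode of a Gamma(a, b) with a ≥ 1 (shape–rate) is (a−1)/b = 44/12 ≈ 3.667.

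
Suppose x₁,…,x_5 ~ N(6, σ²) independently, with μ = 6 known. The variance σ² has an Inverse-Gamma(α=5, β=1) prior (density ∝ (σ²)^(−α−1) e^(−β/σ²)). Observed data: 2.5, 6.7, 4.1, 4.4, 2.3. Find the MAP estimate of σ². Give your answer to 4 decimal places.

σ̂²_MAP = 2.0353

Sum of squared deviations about the known mean: SS = (2.5−6)² + (6.7−6)² + (4.1−6)² + (4.4−6)² + (2.3−6)² = 32.6.
The Normal likelihood contributes (σ²)^(−n/2) exp(−SS/(2σ²)), so the posterior is Inverse-Gamma(α + n/2, β + SS/2) = Inverse-Gamma(7.5, 17.3).
The mode of Inverse-Gamma(a, b) is b/(a+1) = 17.3/8.5 ≈ 2.0353.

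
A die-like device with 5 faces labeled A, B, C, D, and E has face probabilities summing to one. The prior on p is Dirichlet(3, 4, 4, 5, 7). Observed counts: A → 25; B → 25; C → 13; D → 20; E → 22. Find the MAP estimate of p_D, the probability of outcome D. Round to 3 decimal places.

MAP estimate of p_D = 0.195

The posterior is Dirichlet(αᵢ + nᵢ) = Dirichlet(28, 29, 17, 25, 29).
For a Dirichlet(a₁,…,a_K) with all aᵢ > 1, the mode has j-th component (aⱼ − 1)/(Σaᵢ − K).
Here Σaᵢ = 128 and K = 5, so p_D = (25 − 1)/(128 − 5) = 24/123 ≈ 0.195.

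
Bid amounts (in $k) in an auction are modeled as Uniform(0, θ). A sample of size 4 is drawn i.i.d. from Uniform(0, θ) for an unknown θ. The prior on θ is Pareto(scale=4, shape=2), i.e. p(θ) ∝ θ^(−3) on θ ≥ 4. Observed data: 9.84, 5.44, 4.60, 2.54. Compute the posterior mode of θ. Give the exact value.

θ̂_MAP = 9.84

The Uniform(0, θ) likelihood is θ^(−n) for θ ≥ max(xᵢ), zero otherwise. Here max(xᵢ) = 9.84.
Posterior ∝ θ^(−3) · θ^(−4) = θ^(−7) on θ ≥ max(4, 9.84) = 9.84.
This density is strictly decreasing in θ, so the posterior mode lies at the lower boundary of the support.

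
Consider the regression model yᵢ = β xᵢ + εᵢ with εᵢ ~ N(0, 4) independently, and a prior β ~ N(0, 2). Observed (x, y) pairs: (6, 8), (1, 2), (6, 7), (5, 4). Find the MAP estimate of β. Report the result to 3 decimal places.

log p(β | y) = −Σ(yᵢ − βxᵢ)²/(2·4) − β²/(2·2) + const.
Setting the derivative to zero: Σxᵢ(yᵢ − βxᵢ)/4 − β/2 = 0, so β = Σxᵢyᵢ / (Σxᵢ² + σ²/τ²).
Σxᵢyᵢ = 6·8 + 1·2 + 6·7 + 5·4 = 112; Σxᵢ² = 98; σ²/τ² = 2.
β̂_MAP = 112 / (98 + 2) = 112/100 ≈ 1.120.

β̂_MAP = 1.120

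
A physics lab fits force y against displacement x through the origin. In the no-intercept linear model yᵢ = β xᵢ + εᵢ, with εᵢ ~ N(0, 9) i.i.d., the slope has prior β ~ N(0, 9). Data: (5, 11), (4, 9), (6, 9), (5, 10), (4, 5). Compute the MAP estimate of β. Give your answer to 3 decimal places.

β̂_MAP = 1.807

log p(β | y) = −Σ(yᵢ − βxᵢ)²/(2·9) − β²/(2·9) + const.
Setting the derivative to zero: Σxᵢ(yᵢ − βxᵢ)/9 − β/9 = 0, so β = Σxᵢyᵢ / (Σxᵢ² + σ²/τ²).
Σxᵢyᵢ = 5·11 + 4·9 + 6·9 + 5·10 + 4·5 = 215; Σxᵢ² = 118; σ²/τ² = 1.
β̂_MAP = 215 / (118 + 1) = 215/119 ≈ 1.807.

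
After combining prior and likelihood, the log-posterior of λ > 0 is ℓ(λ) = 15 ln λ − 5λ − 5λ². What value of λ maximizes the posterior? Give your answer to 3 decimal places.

ℓ'(λ) = 15/λ − 5 − 10λ. Setting this to zero and multiplying by λ: 10λ² + 5λ − 15 = 0.
λ = (−5 + √(5² + 4·10·15)) / (2·10) = (−5 + √625) / 20 = (−5 + 25)/20 = 1.
ℓ''(λ) = −15/λ² − 10 < 0, confirming a maximum.

λ̂_MAP = 1.000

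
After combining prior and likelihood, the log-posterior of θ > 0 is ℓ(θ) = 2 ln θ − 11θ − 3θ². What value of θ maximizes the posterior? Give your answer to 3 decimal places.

ℓ'(θ) = 2/θ − 11 − 6θ. Setting this to zero and multiplying by θ: 6θ² + 11θ − 2 = 0.
θ = (−11 + √(11² + 4·6·2)) / (2·6) = (−11 + √169) / 12 = (−11 + 13)/12 = 1/6.
ℓ''(θ) = −2/θ² − 6 < 0, confirming a maximum.

θ̂_MAP = 0.167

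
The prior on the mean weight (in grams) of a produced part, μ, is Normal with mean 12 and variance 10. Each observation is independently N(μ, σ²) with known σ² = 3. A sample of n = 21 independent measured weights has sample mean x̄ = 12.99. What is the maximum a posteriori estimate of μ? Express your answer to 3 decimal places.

μ̂_MAP = 12.976

n = 21, x̄ = 12.99.
For a Normal prior and Normal likelihood with known variance, the posterior is Normal; its mode equals its mean, the precision-weighted average.
Prior precision 1/σ₀² = 1/10 = 0.1; data precision n/σ² = 21/3 = 7.
μ̂ = (0.1·12 + 7·12.99) / (0.1 + 7) = 92.13/7.1 = 9213/710 ≈ 12.976.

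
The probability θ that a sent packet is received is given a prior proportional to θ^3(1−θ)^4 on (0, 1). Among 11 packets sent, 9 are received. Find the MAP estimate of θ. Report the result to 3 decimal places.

The prior density ∝ θ^3(1−θ)^4 is the kernel of Beta(4, 5).
Data: 9 successes in 11 trials. The binomial likelihood contributes θ^9(1−θ)^2, so the posterior is Beta(4+9, 5+2) = Beta(13, 7).
For Beta(a, b) with a, b > 1 the mode is (a−1)/(a+b−2) = 12/18 ≈ 0.667.

θ̂_MAP = 0.667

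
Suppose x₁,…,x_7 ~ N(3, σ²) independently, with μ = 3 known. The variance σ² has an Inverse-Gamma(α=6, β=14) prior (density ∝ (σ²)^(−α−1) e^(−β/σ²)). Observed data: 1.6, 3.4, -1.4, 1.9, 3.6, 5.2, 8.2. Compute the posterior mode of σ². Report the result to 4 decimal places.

σ̂²_MAP = 3.9490

Sum of squared deviations about the known mean: SS = (1.6−3)² + (3.4−3)² + (-1.4−3)² + (1.9−3)² + (3.6−3)² + (5.2−3)² + (8.2−3)² = 54.93.
The Normal likelihood contributes (σ²)^(−n/2) exp(−SS/(2σ²)), so the posterior is Inverse-Gamma(α + n/2, β + SS/2) = Inverse-Gamma(9.5, 41.465).
The mode of Inverse-Gamma(a, b) is b/(a+1) = 41.465/10.5 ≈ 3.9490.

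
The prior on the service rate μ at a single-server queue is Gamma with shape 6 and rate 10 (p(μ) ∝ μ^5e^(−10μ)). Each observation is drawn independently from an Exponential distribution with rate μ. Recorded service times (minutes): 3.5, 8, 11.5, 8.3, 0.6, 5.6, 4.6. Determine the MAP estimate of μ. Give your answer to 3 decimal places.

The Exponential(rate=μ) likelihood is ∝ μ^n e^(−μΣtᵢ). Here n = 7 and Σtᵢ = 3.5 + 8 + 11.5 + 8.3 + 0.6 + 5.6 + 4.6 = 42.1.
Posterior ∝ μ^5e^(−10μ) · μ^7e^(−42.1μ) = μ^12e^(−52.1μ), i.e. Gamma(13, 52.1).
Mode = (a−1)/b = 12/52.1 ≈ 0.230.

μ̂_MAP = 0.230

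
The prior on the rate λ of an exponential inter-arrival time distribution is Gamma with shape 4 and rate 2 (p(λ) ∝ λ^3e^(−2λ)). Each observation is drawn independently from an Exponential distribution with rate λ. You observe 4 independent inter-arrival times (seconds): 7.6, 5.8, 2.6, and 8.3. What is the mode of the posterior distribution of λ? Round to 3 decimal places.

λ̂_MAP = 0.266

The Exponential(rate=λ) likelihood is ∝ λ^n e^(−λΣtᵢ). Here n = 4 and Σtᵢ = 7.6 + 5.8 + 2.6 + 8.3 = 24.3.
Posterior ∝ λ^3e^(−2λ) · λ^4e^(−24.3λ) = λ^7e^(−26.3λ), i.e. Gamma(8, 26.3).
Mode = (a−1)/b = 7/26.3 ≈ 0.266.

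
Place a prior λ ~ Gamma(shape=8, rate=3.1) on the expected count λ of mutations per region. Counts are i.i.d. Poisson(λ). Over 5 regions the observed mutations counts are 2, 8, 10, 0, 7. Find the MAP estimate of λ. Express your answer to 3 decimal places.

λ̂_MAP = 4.198

Σxᵢ = 2+8+10+0+7 = 27, with n = 5.
Posterior ∝ λ^7e^(−3.1λ) · λ^27e^(−5λ) = λ^34e^(−8.1λ), i.e. Gamma(shape=35, rate=8.1).
The mode of a Gamma(a, b) with a ≥ 1 (shape–rate) is (a−1)/b = 34/8.1 ≈ 4.198.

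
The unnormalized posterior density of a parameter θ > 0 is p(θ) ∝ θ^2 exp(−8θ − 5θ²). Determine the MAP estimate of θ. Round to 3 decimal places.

ℓ'(θ) = 2/θ − 8 − 10θ. Setting this to zero and multiplying by θ: 10θ² + 8θ − 2 = 0.
θ = (−8 + √(8² + 4·10·2)) / (2·10) = (−8 + √144) / 20 = (−8 + 12)/20 = 1/5.
ℓ''(θ) = −2/θ² − 10 < 0, confirming a maximum.

θ̂_MAP = 0.200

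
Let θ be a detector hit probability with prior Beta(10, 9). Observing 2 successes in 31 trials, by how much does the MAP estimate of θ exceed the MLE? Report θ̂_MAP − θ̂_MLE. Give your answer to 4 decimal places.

Posterior is Beta(12, 38); MAP = (12−1)/(50−2) = 11/48 ≈ 0.22917.
MLE ignores the prior: θ̂_MLE = k/n = 2/31 ≈ 0.06452.
Difference = 11/48 − 2/31 = 245/1488 ≈ 0.1647.

MAP − MLE = 0.1647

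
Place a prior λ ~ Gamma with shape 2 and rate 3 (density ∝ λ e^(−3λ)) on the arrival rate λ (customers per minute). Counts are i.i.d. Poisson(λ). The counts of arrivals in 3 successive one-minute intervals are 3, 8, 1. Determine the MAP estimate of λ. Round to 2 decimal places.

λ̂_MAP = 2.17

Σxᵢ = 3+8+1 = 12, with n = 3.
Posterior ∝ λe^(−3λ) · λ^12e^(−3λ) = λ^13e^(−6λ), i.e. Gamma(shape=14, rate=6).
The mode of a Gamma(a, b) with a ≥ 1 (shape–rate) is (a−1)/b = 13/6 ≈ 2.17.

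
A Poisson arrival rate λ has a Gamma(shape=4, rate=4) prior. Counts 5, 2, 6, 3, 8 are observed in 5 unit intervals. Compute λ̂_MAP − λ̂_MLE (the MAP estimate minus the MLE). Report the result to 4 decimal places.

MAP − MLE = -1.8000

Σxᵢ = 24. Posterior is Gamma(28, 9); MAP = (28−1)/9 = 27/9 ≈ 3.00000.
MLE = x̄ = 24/5 ≈ 4.80000.
Difference = 27/9 − 24/5 = -9/5 ≈ -1.8000.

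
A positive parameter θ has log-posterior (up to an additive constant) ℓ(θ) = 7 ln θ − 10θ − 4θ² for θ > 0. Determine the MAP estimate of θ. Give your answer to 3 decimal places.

ℓ'(θ) = 7/θ − 10 − 8θ. Setting this to zero and multiplying by θ: 8θ² + 10θ − 7 = 0.
θ = (−10 + √(10² + 4·8·7)) / (2·8) = (−10 + √324) / 16 = (−10 + 18)/16 = 1/2.
ℓ''(θ) = −7/θ² − 8 < 0, confirming a maximum.

θ̂_MAP = 0.500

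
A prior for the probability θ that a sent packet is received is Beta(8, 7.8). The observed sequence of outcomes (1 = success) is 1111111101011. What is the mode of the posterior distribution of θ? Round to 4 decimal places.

θ̂_MAP = 0.6716

Prior: Beta(8, 7.8).
Data: 11 successes in 13 trials (from the sequence). The binomial likelihood contributes θ^11(1−θ)^2, so the posterior is Beta(8+11, 7.8+2) = Beta(19, 9.8).
For Beta(a, b) with a, b > 1 the mode is (a−1)/(a+b−2) = 18/26.8 ≈ 0.6716.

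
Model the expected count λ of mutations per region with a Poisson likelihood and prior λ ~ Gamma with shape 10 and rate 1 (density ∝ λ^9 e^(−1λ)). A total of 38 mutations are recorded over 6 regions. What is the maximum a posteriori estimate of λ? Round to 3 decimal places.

Σxᵢ = 38, n = 6.
Posterior ∝ λ^9e^(−1λ) · λ^38e^(−6λ) = λ^47e^(−7λ), i.e. Gamma(shape=48, rate=7).
The mode of a Gamma(a, b) with a ≥ 1 (shape–rate) is (a−1)/b = 47/7 ≈ 6.714.

λ̂_MAP = 6.714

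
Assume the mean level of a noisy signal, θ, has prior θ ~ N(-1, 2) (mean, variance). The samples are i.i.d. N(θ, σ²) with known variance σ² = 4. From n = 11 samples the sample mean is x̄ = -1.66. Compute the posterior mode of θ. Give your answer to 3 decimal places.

θ̂_MAP = -1.558

n = 11, x̄ = -1.66.
For a Normal prior and Normal likelihood with known variance, the posterior is Normal; its mode equals its mean, the precision-weighted average.
Prior precision 1/σ₀² = 1/2 = 0.5; data precision n/σ² = 11/4 = 2.75.
θ̂ = (0.5·(-1) + 2.75·(-1.66)) / (0.5 + 2.75) = (-5.065)/3.25 = -1013/650 ≈ -1.558.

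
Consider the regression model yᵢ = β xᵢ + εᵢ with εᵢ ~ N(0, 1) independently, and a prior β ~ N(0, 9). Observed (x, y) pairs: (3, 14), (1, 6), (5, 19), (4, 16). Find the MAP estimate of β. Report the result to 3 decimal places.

log p(β | y) = −Σ(yᵢ − βxᵢ)²/(2·1) − β²/(2·9) + const.
Setting the derivative to zero: Σxᵢ(yᵢ − βxᵢ)/1 − β/9 = 0, so β = Σxᵢyᵢ / (Σxᵢ² + σ²/τ²).
Σxᵢyᵢ = 3·14 + 1·6 + 5·19 + 4·16 = 207; Σxᵢ² = 51; σ²/τ² = 1/9.
β̂_MAP = 207 / (51 + 1/9) = 207/(460/9) = 81/20 ≈ 4.050.

β̂_MAP = 4.050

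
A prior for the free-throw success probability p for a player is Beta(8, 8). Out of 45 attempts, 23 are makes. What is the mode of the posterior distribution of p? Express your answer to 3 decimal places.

p̂_MAP = 0.508

Prior: Beta(8, 8).
Data: 23 successes in 45 trials. The binomial likelihood contributes p^23(1−p)^22, so the posterior is Beta(8+23, 8+22) = Beta(31, 30).
For Beta(a, b) with a, b > 1 the mode is (a−1)/(a+b−2) = 30/59 ≈ 0.508.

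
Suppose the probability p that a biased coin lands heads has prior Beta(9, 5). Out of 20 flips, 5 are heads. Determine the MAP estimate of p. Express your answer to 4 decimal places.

p̂_MAP = 0.4063

Prior: Beta(9, 5).
Data: 5 successes in 20 trials. The binomial likelihood contributes p^5(1−p)^15, so the posterior is Beta(9+5, 5+15) = Beta(14, 20).
For Beta(a, b) with a, b > 1 the mode is (a−1)/(a+b−2) = 13/32 ≈ 0.4063.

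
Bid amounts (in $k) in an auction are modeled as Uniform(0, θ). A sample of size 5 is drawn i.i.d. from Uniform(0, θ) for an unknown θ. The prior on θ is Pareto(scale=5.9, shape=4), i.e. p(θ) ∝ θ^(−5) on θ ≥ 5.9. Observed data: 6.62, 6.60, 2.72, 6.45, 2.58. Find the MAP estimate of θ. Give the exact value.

θ̂_MAP = 6.62

The Uniform(0, θ) likelihood is θ^(−n) for θ ≥ max(xᵢ), zero otherwise. Here max(xᵢ) = 6.62.
Posterior ∝ θ^(−5) · θ^(−5) = θ^(−10) on θ ≥ max(5.9, 6.62) = 6.62.
This density is strictly decreasing in θ, so the posterior mode lies at the lower boundary of the support.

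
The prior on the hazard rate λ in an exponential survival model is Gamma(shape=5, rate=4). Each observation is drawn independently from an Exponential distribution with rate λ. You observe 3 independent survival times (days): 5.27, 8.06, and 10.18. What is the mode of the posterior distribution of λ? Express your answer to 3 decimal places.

The Exponential(rate=λ) likelihood is ∝ λ^n e^(−λΣtᵢ). Here n = 3 and Σtᵢ = 5.27 + 8.06 + 10.18 = 23.51.
Posterior ∝ λ^4e^(−4λ) · λ^3e^(−23.51λ) = λ^7e^(−27.51λ), i.e. Gamma(8, 27.51).
Mode = (a−1)/b = 7/27.51 ≈ 0.254.

λ̂_MAP = 0.254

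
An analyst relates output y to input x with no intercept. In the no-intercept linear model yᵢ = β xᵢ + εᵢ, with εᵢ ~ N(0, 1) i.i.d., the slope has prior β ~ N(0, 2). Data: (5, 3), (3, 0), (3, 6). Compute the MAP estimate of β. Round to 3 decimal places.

β̂_MAP = 0.759

log p(β | y) = −Σ(yᵢ − βxᵢ)²/(2·1) − β²/(2·2) + const.
Setting the derivative to zero: Σxᵢ(yᵢ − βxᵢ)/1 − β/2 = 0, so β = Σxᵢyᵢ / (Σxᵢ² + σ²/τ²).
Σxᵢyᵢ = 5·3 + 3·0 + 3·6 = 33; Σxᵢ² = 43; σ²/τ² = 0.5.
β̂_MAP = 33 / (43 + 0.5) = 33/43.5 ≈ 0.759.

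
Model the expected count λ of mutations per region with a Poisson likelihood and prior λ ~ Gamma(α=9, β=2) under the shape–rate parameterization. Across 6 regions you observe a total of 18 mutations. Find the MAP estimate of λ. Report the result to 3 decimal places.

Σxᵢ = 18, n = 6.
Posterior ∝ λ^8e^(−2λ) · λ^18e^(−6λ) = λ^26e^(−8λ), i.e. Gamma(shape=27, rate=8).
The mode of a Gamma(a, b) with a ≥ 1 (shape–rate) is (a−1)/b = 26/8 ≈ 3.250.

λ̂_MAP = 3.250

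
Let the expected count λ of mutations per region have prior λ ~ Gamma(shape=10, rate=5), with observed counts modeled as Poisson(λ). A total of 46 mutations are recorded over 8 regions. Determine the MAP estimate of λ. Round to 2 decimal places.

λ̂_MAP = 4.23

Σxᵢ = 46, n = 8.
Posterior ∝ λ^9e^(−5λ) · λ^46e^(−8λ) = λ^55e^(−13λ), i.e. Gamma(shape=56, rate=13).
The mode of a Gamma(a, b) with a ≥ 1 (shape–rate) is (a−1)/b = 55/13 ≈ 4.23.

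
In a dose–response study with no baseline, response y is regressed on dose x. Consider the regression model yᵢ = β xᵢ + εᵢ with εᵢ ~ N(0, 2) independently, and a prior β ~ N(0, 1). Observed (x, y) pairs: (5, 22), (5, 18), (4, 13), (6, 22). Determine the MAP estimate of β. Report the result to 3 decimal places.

β̂_MAP = 3.692

log p(β | y) = −Σ(yᵢ − βxᵢ)²/(2·2) − β²/(2·1) + const.
Setting the derivative to zero: Σxᵢ(yᵢ − βxᵢ)/2 − β/1 = 0, so β = Σxᵢyᵢ / (Σxᵢ² + σ²/τ²).
Σxᵢyᵢ = 5·22 + 5·18 + 4·13 + 6·22 = 384; Σxᵢ² = 102; σ²/τ² = 2.
β̂_MAP = 384 / (102 + 2) = 384/104 ≈ 3.692.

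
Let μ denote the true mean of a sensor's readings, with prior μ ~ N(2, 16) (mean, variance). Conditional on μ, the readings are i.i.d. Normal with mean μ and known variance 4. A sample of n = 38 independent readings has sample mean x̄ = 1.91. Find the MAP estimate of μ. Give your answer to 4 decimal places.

n = 38, x̄ = 1.91.
For a Normal prior and Normal likelihood with known variance, the posterior is Normal; its mode equals its mean, the precision-weighted average.
Prior precision 1/σ₀² = 1/16 = 0.0625; data precision n/σ² = 38/4 = 9.5.
μ̂ = (0.0625·2 + 9.5·1.91) / (0.0625 + 9.5) = 18.27/9.5625 = 812/425 ≈ 1.9106.

μ̂_MAP = 1.9106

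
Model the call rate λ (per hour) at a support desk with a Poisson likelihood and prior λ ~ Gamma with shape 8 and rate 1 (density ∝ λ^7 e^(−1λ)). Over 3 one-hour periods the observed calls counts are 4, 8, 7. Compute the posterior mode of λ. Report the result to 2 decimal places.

Σxᵢ = 4+8+7 = 19, with n = 3.
Posterior ∝ λ^7e^(−1λ) · λ^19e^(−3λ) = λ^26e^(−4λ), i.e. Gamma(shape=27, rate=4).
The mode of a Gamma(a, b) with a ≥ 1 (shape–rate) is (a−1)/b = 26/4 ≈ 6.50.

λ̂_MAP = 6.50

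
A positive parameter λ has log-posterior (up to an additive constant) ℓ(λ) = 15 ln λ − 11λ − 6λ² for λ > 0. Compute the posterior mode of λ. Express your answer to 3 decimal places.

ℓ'(λ) = 15/λ − 11 − 12λ. Setting this to zero and multiplying by λ: 12λ² + 11λ − 15 = 0.
λ = (−11 + √(11² + 4·12·15)) / (2·12) = (−11 + √841) / 24 = (−11 + 29)/24 = 3/4.
ℓ''(λ) = −15/λ² − 12 < 0, confirming a maximum.

λ̂_MAP = 0.750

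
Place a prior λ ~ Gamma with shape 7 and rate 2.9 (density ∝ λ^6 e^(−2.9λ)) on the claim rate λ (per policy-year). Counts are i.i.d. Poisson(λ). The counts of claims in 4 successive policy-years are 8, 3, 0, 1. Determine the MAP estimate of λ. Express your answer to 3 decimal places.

Σxᵢ = 8+3+0+1 = 12, with n = 4.
Posterior ∝ λ^6e^(−2.9λ) · λ^12e^(−4λ) = λ^18e^(−6.9λ), i.e. Gamma(shape=19, rate=6.9).
The mode of a Gamma(a, b) with a ≥ 1 (shape–rate) is (a−1)/b = 18/6.9 ≈ 2.609.

λ̂_MAP = 2.609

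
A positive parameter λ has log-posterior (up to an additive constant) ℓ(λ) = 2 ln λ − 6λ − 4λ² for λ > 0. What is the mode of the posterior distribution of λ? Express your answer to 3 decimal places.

ℓ'(λ) = 2/λ − 6 − 8λ. Setting this to zero and multiplying by λ: 8λ² + 6λ − 2 = 0.
λ = (−6 + √(6² + 4·8·2)) / (2·8) = (−6 + √100) / 16 = (−6 + 10)/16 = 1/4.
ℓ''(λ) = −2/λ² − 8 < 0, confirming a maximum.

λ̂_MAP = 0.250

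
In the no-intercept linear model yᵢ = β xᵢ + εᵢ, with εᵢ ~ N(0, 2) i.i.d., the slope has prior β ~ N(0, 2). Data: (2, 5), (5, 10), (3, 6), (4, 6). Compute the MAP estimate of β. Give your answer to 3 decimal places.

log p(β | y) = −Σ(yᵢ − βxᵢ)²/(2·2) − β²/(2·2) + const.
Setting the derivative to zero: Σxᵢ(yᵢ − βxᵢ)/2 − β/2 = 0, so β = Σxᵢyᵢ / (Σxᵢ² + σ²/τ²).
Σxᵢyᵢ = 2·5 + 5·10 + 3·6 + 4·6 = 102; Σxᵢ² = 54; σ²/τ² = 1.
β̂_MAP = 102 / (54 + 1) = 102/55 ≈ 1.855.

β̂_MAP = 1.855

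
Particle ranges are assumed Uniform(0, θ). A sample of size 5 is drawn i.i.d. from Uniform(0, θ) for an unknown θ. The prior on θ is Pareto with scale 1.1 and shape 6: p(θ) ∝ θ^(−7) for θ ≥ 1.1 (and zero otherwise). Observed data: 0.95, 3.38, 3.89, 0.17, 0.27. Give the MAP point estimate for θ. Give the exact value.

θ̂_MAP = 3.89

The Uniform(0, θ) likelihood is θ^(−n) for θ ≥ max(xᵢ), zero otherwise. Here max(xᵢ) = 3.89.
Posterior ∝ θ^(−7) · θ^(−5) = θ^(−12) on θ ≥ max(1.1, 3.89) = 3.89.
This density is strictly decreasing in θ, so the posterior mode lies at the lower boundary of the support.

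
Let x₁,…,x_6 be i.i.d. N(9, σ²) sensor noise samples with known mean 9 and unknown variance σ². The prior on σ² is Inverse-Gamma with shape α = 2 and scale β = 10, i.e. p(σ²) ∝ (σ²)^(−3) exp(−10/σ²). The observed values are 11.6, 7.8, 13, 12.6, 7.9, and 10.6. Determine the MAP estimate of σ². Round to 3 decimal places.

Sum of squared deviations about the known mean: SS = (11.6−9)² + (7.8−9)² + (13−9)² + (12.6−9)² + (7.9−9)² + (10.6−9)² = 40.93.
The Normal likelihood contributes (σ²)^(−n/2) exp(−SS/(2σ²)), so the posterior is Inverse-Gamma(α + n/2, β + SS/2) = Inverse-Gamma(5, 30.465).
The mode of Inverse-Gamma(a, b) is b/(a+1) = 30.465/6 ≈ 5.078.

σ̂²_MAP = 5.078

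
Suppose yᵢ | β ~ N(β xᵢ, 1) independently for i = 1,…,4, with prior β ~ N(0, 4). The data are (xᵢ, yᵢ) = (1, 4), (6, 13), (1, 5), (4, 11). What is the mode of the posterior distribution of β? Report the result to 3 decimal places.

log p(β | y) = −Σ(yᵢ − βxᵢ)²/(2·1) − β²/(2·4) + const.
Setting the derivative to zero: Σxᵢ(yᵢ − βxᵢ)/1 − β/4 = 0, so β = Σxᵢyᵢ / (Σxᵢ² + σ²/τ²).
Σxᵢyᵢ = 1·4 + 6·13 + 1·5 + 4·11 = 131; Σxᵢ² = 54; σ²/τ² = 0.25.
β̂_MAP = 131 / (54 + 0.25) = 131/54.25 ≈ 2.415.

β̂_MAP = 2.415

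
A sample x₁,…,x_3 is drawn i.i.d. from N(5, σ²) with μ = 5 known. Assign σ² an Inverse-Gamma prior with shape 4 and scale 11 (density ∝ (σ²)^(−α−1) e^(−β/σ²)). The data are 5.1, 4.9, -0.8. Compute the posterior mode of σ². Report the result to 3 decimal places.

σ̂²_MAP = 4.282

Sum of squared deviations about the known mean: SS = (5.1−5)² + (4.9−5)² + (-0.8−5)² = 33.66.
The Normal likelihood contributes (σ²)^(−n/2) exp(−SS/(2σ²)), so the posterior is Inverse-Gamma(α + n/2, β + SS/2) = Inverse-Gamma(5.5, 27.83).
The mode of Inverse-Gamma(a, b) is b/(a+1) = 27.83/6.5 ≈ 4.282.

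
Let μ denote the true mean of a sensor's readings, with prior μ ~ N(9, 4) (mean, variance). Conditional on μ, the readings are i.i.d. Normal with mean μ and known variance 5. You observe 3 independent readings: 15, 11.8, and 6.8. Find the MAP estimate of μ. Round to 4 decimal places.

μ̂_MAP = 10.5529

n = 3; x̄ = (15 + 11.8 + 6.8)/3 = 33.6/3 = 11.2.
For a Normal prior and Normal likelihood with known variance, the posterior is Normal; its mode equals its mean, the precision-weighted average.
Prior precision 1/σ₀² = 1/4 = 0.25; data precision n/σ² = 3/5 = 0.6.
μ̂ = (0.25·9 + 0.6·11.2) / (0.25 + 0.6) = 8.97/0.85 = 897/85 ≈ 10.5529.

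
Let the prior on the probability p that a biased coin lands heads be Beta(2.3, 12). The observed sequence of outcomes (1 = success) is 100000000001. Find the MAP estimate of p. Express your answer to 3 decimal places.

p̂_MAP = 0.136

Prior: Beta(2.3, 12).
Data: 2 successes in 12 trials (from the sequence). The binomial likelihood contributes p^2(1−p)^10, so the posterior is Beta(2.3+2, 12+10) = Beta(4.3, 22).
For Beta(a, b) with a, b > 1 the mode is (a−1)/(a+b−2) = 3.3/24.3 ≈ 0.136.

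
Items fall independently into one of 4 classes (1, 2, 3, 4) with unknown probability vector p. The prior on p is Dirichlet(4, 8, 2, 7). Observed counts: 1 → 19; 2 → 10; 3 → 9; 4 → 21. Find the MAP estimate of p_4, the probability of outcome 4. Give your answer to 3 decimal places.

The posterior is Dirichlet(αᵢ + nᵢ) = Dirichlet(23, 18, 11, 28).
For a Dirichlet(a₁,…,a_K) with all aᵢ > 1, the mode has j-th component (aⱼ − 1)/(Σaᵢ − K).
Here Σaᵢ = 80 and K = 4, so p_4 = (28 − 1)/(80 − 4) = 27/76 ≈ 0.355.

MAP estimate: 0.355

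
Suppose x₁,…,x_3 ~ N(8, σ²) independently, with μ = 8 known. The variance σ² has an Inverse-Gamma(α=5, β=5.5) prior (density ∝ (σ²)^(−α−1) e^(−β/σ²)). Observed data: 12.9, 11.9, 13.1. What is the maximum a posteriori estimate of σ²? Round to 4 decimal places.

Sum of squared deviations about the known mean: SS = (12.9−8)² + (11.9−8)² + (13.1−8)² = 65.23.
The Normal likelihood contributes (σ²)^(−n/2) exp(−SS/(2σ²)), so the posterior is Inverse-Gamma(α + n/2, β + SS/2) = Inverse-Gamma(6.5, 38.115).
The mode of Inverse-Gamma(a, b) is b/(a+1) = 38.115/7.5 ≈ 5.0820.

σ̂²_MAP = 5.0820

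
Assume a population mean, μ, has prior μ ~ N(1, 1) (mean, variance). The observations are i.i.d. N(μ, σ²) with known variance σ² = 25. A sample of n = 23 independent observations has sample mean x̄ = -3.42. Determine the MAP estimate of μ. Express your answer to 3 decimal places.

μ̂_MAP = -1.118

n = 23, x̄ = -3.42.
For a Normal prior and Normal likelihood with known variance, the posterior is Normal; its mode equals its mean, the precision-weighted average.
Prior precision 1/σ₀² = 1/1 = 1; data precision n/σ² = 23/25 = 0.92.
μ̂ = (1·1 + 0.92·(-3.42)) / (1 + 0.92) = (-2.1464)/1.92 = -2683/2400 ≈ -1.118.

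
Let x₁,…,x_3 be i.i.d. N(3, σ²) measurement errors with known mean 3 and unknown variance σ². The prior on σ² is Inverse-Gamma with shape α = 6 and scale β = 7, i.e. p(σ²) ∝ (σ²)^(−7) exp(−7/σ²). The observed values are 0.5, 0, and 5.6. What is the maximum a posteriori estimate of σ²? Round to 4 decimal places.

σ̂²_MAP = 2.1182

Sum of squared deviations about the known mean: SS = (0.5−3)² + (0−3)² + (5.6−3)² = 22.01.
The Normal likelihood contributes (σ²)^(−n/2) exp(−SS/(2σ²)), so the posterior is Inverse-Gamma(α + n/2, β + SS/2) = Inverse-Gamma(7.5, 18.005).
The mode of Inverse-Gamma(a, b) is b/(a+1) = 18.005/8.5 ≈ 2.1182.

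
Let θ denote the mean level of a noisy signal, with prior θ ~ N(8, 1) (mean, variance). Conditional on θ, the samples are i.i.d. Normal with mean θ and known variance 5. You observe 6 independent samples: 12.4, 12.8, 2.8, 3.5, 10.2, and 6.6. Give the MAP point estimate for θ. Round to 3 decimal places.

n = 6; x̄ = (12.4 + 12.8 + 2.8 + 3.5 + 10.2 + 6.6)/6 = 48.3/6 = 8.05.
For a Normal prior and Normal likelihood with known variance, the posterior is Normal; its mode equals its mean, the precision-weighted average.
Prior precision 1/σ₀² = 1/1 = 1; data precision n/σ² = 6/5 = 1.2.
θ̂ = (1·8 + 1.2·8.05) / (1 + 1.2) = 17.66/2.2 = 883/110 ≈ 8.027.

θ̂_MAP = 8.027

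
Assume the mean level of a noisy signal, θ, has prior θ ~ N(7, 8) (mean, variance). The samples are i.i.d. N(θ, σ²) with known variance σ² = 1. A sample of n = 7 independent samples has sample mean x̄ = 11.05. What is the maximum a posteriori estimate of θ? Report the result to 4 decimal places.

θ̂_MAP = 10.9789

n = 7, x̄ = 11.05.
For a Normal prior and Normal likelihood with known variance, the posterior is Normal; its mode equals its mean, the precision-weighted average.
Prior precision 1/σ₀² = 1/8 = 0.125; data precision n/σ² = 7/1 = 7.
θ̂ = (0.125·7 + 7·11.05) / (0.125 + 7) = 78.225/7.125 = 1043/95 ≈ 10.9789.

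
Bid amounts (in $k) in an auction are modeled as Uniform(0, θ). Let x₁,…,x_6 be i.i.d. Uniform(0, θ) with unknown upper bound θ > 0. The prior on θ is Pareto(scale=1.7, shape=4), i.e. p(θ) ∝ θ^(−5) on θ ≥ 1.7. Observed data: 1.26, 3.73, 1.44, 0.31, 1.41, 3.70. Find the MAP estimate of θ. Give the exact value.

θ̂_MAP = 3.73

The Uniform(0, θ) likelihood is θ^(−n) for θ ≥ max(xᵢ), zero otherwise. Here max(xᵢ) = 3.73.
Posterior ∝ θ^(−5) · θ^(−6) = θ^(−11) on θ ≥ max(1.7, 3.73) = 3.73.
This density is strictly decreasing in θ, so the posterior mode lies at the lower boundary of the support.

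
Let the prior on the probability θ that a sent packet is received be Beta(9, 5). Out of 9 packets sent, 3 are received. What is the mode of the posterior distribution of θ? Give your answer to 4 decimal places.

θ̂_MAP = 0.5238

Prior: Beta(9, 5).
Data: 3 successes in 9 trials. The binomial likelihood contributes θ^3(1−θ)^6, so the posterior is Beta(9+3, 5+6) = Beta(12, 11).
For Beta(a, b) with a, b > 1 the mode is (a−1)/(a+b−2) = 11/21 ≈ 0.5238.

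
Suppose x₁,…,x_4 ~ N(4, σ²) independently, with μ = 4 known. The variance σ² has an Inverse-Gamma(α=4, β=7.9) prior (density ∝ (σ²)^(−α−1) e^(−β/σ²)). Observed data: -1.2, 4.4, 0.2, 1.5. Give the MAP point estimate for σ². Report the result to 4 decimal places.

σ̂²_MAP = 4.5493

Sum of squared deviations about the known mean: SS = (-1.2−4)² + (4.4−4)² + (0.2−4)² + (1.5−4)² = 47.89.
The Normal likelihood contributes (σ²)^(−n/2) exp(−SS/(2σ²)), so the posterior is Inverse-Gamma(α + n/2, β + SS/2) = Inverse-Gamma(6, 31.845).
The mode of Inverse-Gamma(a, b) is b/(a+1) = 31.845/7 ≈ 4.5493.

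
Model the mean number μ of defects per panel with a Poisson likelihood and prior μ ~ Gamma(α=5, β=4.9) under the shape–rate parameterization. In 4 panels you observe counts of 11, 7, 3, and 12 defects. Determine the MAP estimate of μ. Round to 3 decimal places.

μ̂_MAP = 4.157

Σxᵢ = 11+7+3+12 = 33, with n = 4.
Posterior ∝ μ^4e^(−4.9μ) · μ^33e^(−4μ) = μ^37e^(−8.9μ), i.e. Gamma(shape=38, rate=8.9).
The mode of a Gamma(a, b) with a ≥ 1 (shape–rate) is (a−1)/b = 37/8.9 ≈ 4.157.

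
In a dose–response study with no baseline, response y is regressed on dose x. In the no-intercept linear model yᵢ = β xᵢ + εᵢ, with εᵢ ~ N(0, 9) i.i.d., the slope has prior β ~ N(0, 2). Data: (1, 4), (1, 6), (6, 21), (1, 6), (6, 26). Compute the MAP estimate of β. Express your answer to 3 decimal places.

β̂_MAP = 3.748

log p(β | y) = −Σ(yᵢ − βxᵢ)²/(2·9) − β²/(2·2) + const.
Setting the derivative to zero: Σxᵢ(yᵢ − βxᵢ)/9 − β/2 = 0, so β = Σxᵢyᵢ / (Σxᵢ² + σ²/τ²).
Σxᵢyᵢ = 1·4 + 1·6 + 6·21 + 1·6 + 6·26 = 298; Σxᵢ² = 75; σ²/τ² = 4.5.
β̂_MAP = 298 / (75 + 4.5) = 298/79.5 ≈ 3.748.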